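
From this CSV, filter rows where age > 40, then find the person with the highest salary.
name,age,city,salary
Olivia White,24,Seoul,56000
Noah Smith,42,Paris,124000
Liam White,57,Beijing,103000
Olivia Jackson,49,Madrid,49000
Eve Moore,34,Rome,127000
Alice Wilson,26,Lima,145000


Filter: age > 40
Sort by: salary (descending)

Filtered records (3):
  Noah Smith, age 42, salary $124000
  Liam White, age 57, salary $103000
  Olivia Jackson, age 49, salary $49000

Highest salary: Noah Smith ($124000)

Noah Smith


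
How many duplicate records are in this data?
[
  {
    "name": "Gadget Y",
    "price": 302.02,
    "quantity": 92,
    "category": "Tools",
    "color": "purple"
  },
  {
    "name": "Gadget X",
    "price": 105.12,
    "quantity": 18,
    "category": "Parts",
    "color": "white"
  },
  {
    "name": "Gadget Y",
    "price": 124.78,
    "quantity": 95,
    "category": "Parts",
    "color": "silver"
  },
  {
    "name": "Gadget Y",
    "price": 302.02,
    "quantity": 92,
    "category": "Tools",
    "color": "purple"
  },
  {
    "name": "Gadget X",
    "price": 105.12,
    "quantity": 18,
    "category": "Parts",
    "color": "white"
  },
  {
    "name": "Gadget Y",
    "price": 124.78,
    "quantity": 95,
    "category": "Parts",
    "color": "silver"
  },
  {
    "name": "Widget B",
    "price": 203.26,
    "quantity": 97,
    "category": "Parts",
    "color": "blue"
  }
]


Checking 7 records for duplicates:

  Row 1: Gadget Y ($302.02, qty 92)
  Row 2: Gadget X ($105.12, qty 18)
  Row 3: Gadget Y ($124.78, qty 95)
  Row 4: Gadget Y ($302.02, qty 92) <-- DUPLICATE
  Row 5: Gadget X ($105.12, qty 18) <-- DUPLICATE
  Row 6: Gadget Y ($124.78, qty 95) <-- DUPLICATE
  Row 7: Widget B ($203.26, qty 97)

Duplicates found: 3
Unique records: 4

3 duplicates, 4 unique


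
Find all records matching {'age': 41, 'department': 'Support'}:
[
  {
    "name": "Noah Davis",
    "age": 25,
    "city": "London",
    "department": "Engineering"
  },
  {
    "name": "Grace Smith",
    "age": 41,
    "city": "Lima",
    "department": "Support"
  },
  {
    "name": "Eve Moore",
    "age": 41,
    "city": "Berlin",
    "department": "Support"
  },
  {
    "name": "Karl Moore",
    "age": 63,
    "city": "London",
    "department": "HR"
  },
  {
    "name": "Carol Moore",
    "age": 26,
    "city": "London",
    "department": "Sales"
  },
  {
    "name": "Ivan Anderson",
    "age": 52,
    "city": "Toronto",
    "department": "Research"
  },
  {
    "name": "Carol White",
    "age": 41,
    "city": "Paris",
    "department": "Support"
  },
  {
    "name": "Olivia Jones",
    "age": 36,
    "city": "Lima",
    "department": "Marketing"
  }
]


Search criteria: {'age': 41, 'department': 'Support'}

Checking 8 records:
  Noah Davis: {age: 25, department: Engineering}
  Grace Smith: {age: 41, department: Support} <-- MATCH
  Eve Moore: {age: 41, department: Support} <-- MATCH
  Karl Moore: {age: 63, department: HR}
  Carol Moore: {age: 26, department: Sales}
  Ivan Anderson: {age: 52, department: Research}
  Carol White: {age: 41, department: Support} <-- MATCH
  Olivia Jones: {age: 36, department: Marketing}

Matches: ["Grace Smith", "Eve Moore", "Carol White"]

["Grace Smith", "Eve Moore", "Carol White"]


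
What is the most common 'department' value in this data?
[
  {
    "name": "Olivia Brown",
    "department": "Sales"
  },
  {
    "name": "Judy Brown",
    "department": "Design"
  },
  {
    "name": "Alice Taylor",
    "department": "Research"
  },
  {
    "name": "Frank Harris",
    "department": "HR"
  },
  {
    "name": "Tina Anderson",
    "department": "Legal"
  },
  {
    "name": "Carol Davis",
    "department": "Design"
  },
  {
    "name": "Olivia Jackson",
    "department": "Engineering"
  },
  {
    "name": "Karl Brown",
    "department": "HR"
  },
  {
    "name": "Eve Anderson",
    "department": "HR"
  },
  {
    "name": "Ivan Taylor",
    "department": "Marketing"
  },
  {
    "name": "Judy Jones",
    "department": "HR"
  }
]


Counting 'department' values across 11 records:

  HR: 4 ####
  Design: 2 ##
  Sales: 1 #
  Research: 1 #
  Legal: 1 #
  Engineering: 1 #
  Marketing: 1 #

Most common: HR (4 times)

HR (4 times)


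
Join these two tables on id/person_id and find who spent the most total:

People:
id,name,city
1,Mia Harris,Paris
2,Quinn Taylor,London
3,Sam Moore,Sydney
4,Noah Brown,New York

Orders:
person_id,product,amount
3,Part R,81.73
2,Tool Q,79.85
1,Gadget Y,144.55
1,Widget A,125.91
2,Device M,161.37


Join on: people.id = orders.person_id

Joined rows:
  Sam Moore (Sydney) bought Part R for $81.73
  Quinn Taylor (London) bought Tool Q for $79.85
  Mia Harris (Paris) bought Gadget Y for $144.55
  Mia Harris (Paris) bought Widget A for $125.91
  Quinn Taylor (London) bought Device M for $161.37

Total per person:
  Mia Harris: $270.46
  Quinn Taylor: $241.22
  Sam Moore: $81.73

Top spender: Mia Harris ($270.46)

Mia Harris ($270.46)


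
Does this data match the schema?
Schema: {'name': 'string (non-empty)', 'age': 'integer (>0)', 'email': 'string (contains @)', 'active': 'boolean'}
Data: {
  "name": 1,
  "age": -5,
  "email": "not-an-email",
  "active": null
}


Validating each field against schema:
  name: FAIL (1 is not a string)
  age: FAIL (-5 is not > 0)
  email: FAIL ("not-an-email" does not contain @)
  active: FAIL (null is not a boolean)

Result: INVALID (4 errors: name, age, email, active)

INVALID (4 errors: name, age, email, active)


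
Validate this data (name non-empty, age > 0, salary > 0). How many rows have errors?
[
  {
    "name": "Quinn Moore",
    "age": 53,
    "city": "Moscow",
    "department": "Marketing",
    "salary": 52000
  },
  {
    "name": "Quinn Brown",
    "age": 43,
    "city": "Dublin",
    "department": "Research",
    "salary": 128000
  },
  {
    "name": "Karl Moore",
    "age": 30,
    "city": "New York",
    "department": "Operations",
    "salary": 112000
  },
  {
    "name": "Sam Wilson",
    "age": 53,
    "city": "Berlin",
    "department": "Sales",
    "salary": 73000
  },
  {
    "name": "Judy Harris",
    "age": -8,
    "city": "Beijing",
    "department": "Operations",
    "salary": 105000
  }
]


Validating 5 records:
Rules: name non-empty, age > 0, salary > 0

  Row 1 (Quinn Moore): OK
  Row 2 (Quinn Brown): OK
  Row 3 (Karl Moore): OK
  Row 4 (Sam Wilson): OK
  Row 5 (Judy Harris): negative age: -8

Total errors: 1

1 errors


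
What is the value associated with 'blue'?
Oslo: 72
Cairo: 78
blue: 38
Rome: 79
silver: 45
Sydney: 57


Looking up key 'blue'
Value: 38

38


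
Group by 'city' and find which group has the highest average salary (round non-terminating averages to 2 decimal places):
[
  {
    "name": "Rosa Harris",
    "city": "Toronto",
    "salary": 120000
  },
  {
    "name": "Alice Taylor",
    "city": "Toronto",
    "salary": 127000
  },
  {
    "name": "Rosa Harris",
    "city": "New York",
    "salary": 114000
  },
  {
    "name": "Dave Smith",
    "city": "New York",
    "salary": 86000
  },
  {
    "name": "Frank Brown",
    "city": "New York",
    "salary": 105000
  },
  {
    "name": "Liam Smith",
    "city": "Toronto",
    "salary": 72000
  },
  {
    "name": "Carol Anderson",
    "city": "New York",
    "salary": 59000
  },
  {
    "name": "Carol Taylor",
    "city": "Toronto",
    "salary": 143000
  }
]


Group by: city

Groups:
  New York: 4 people, avg salary = 364000/4 = $91000
  Toronto: 4 people, avg salary = 462000/4 = $115500

Highest average salary: Toronto ($115500)

Toronto ($115500)


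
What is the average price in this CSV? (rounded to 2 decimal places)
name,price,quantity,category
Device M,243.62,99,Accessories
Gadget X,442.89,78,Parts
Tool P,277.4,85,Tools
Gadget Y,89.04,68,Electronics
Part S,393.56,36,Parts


Computing average price:
Values: [243.62, 442.89, 277.4, 89.04, 393.56]
Sum = 1446.51
Count = 5
Average = 1446.51/5 = 289.302 exactly -> 289.30 (rounded half-up to 2 decimal places)

289.30


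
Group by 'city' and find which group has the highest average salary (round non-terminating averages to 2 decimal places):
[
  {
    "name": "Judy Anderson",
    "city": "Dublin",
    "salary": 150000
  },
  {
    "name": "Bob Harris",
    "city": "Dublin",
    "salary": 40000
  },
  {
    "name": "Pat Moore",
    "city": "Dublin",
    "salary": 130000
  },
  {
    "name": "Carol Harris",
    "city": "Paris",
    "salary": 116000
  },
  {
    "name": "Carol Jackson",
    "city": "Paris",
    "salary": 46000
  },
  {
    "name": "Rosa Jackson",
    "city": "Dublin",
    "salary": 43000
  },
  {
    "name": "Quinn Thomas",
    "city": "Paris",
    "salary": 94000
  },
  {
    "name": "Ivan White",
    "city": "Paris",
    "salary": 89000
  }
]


Group by: city

Groups:
  Dublin: 4 people, avg salary = 363000/4 = $90750
  Paris: 4 people, avg salary = 345000/4 = $86250

Highest average salary: Dublin ($90750)

Dublin ($90750)


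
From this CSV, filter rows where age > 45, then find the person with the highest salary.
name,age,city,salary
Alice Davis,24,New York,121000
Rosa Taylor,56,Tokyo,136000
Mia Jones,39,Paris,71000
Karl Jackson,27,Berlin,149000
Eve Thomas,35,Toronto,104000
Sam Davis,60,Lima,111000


Filter: age > 45
Sort by: salary (descending)

Filtered records (2):
  Rosa Taylor, age 56, salary $136000
  Sam Davis, age 60, salary $111000

Highest salary: Rosa Taylor ($136000)

Rosa Taylor


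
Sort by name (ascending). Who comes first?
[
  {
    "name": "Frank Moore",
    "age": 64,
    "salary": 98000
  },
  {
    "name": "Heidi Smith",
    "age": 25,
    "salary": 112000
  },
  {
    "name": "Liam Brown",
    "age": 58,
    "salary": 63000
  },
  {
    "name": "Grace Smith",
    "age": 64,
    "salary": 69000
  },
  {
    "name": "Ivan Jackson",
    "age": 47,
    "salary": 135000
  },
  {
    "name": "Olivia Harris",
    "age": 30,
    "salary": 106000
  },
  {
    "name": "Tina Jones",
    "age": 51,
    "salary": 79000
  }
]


Sort by: name (ascending)

Sorted order:
  1. Frank Moore (name = Frank Moore)
  2. Grace Smith (name = Grace Smith)
  3. Heidi Smith (name = Heidi Smith)
  4. Ivan Jackson (name = Ivan Jackson)
  5. Liam Brown (name = Liam Brown)
  6. Olivia Harris (name = Olivia Harris)
  7. Tina Jones (name = Tina Jones)

First: Frank Moore

Frank Moore


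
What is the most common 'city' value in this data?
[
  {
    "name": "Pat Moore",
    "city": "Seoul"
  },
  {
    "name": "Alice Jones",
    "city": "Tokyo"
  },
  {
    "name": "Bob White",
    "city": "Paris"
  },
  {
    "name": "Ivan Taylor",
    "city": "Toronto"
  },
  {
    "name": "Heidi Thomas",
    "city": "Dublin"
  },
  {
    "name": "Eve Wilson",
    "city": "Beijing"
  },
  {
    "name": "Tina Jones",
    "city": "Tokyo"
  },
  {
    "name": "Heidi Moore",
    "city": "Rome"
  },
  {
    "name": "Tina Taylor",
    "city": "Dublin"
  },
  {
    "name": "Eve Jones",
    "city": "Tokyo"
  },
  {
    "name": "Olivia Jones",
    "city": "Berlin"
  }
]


Counting 'city' values across 11 records:

  Tokyo: 3 ###
  Dublin: 2 ##
  Seoul: 1 #
  Paris: 1 #
  Toronto: 1 #
  Beijing: 1 #
  Rome: 1 #
  Berlin: 1 #

Most common: Tokyo (3 times)

Tokyo (3 times)


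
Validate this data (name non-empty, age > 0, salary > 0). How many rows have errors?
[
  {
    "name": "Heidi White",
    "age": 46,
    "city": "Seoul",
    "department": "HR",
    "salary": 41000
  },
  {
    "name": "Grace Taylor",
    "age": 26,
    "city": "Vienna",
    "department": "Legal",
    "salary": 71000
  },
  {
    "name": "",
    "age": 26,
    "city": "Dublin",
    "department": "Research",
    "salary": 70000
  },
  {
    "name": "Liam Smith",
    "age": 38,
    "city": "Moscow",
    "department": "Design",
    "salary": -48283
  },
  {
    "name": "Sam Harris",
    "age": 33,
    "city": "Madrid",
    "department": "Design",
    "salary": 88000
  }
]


Validating 5 records:
Rules: name non-empty, age > 0, salary > 0

  Row 1 (Heidi White): OK
  Row 2 (Grace Taylor): OK
  Row 3 (???): empty name
  Row 4 (Liam Smith): negative salary: -48283
  Row 5 (Sam Harris): OK

Total errors: 2

2 errors


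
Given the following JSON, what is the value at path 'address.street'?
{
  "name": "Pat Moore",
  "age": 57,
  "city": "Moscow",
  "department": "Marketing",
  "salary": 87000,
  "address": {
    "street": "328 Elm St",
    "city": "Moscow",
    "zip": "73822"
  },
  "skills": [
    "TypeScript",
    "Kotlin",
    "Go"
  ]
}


Query: address.street
Path: address -> street
Value: 328 Elm St

328 Elm St


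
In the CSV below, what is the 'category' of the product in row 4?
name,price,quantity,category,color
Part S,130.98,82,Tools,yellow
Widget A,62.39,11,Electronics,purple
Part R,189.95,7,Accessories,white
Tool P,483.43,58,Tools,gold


Query: Row 4 ('Tool P'), column 'category'
Value: Tools

Tools


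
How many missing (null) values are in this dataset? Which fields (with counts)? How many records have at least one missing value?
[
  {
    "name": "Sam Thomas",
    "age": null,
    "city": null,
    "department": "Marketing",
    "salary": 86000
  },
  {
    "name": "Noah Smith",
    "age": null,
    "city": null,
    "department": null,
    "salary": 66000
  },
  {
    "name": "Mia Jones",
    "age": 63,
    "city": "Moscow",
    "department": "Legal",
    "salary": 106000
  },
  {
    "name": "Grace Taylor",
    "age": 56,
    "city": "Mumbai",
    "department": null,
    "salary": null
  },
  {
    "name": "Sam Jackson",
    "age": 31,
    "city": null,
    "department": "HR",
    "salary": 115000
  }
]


Checking for missing (null) values in 5 records:

  Sam Thomas: age, city
  Noah Smith: age, city, department
  Mia Jones: complete
  Grace Taylor: department, salary
  Sam Jackson: city

Per field:
  name: 0 missing
  age: 2 missing
  city: 3 missing
  department: 2 missing
  salary: 1 missing

Total missing values: 8
Records with any missing: 4

8 missing values (age: 2, city: 3, department: 2, salary: 1); 4 incomplete records


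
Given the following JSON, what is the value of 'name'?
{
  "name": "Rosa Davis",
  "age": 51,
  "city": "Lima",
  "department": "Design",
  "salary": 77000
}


Looking up field 'name'
Value: Rosa Davis

Rosa Davis


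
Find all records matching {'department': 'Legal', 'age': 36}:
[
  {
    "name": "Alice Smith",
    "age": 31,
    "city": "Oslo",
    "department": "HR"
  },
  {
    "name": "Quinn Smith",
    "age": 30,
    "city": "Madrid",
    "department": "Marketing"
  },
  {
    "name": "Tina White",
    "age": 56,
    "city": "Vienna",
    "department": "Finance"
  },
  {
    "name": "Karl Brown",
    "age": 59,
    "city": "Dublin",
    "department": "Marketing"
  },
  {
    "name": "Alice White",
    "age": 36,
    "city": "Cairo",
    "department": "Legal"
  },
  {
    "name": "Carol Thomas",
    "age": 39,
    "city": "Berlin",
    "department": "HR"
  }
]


Search criteria: {'department': 'Legal', 'age': 36}

Checking 6 records:
  Alice Smith: {department: HR, age: 31}
  Quinn Smith: {department: Marketing, age: 30}
  Tina White: {department: Finance, age: 56}
  Karl Brown: {department: Marketing, age: 59}
  Alice White: {department: Legal, age: 36} <-- MATCH
  Carol Thomas: {department: HR, age: 39}

Matches: ["Alice White"]

["Alice White"]


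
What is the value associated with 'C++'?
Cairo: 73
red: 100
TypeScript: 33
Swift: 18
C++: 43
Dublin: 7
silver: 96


Looking up key 'C++'
Value: 43

43


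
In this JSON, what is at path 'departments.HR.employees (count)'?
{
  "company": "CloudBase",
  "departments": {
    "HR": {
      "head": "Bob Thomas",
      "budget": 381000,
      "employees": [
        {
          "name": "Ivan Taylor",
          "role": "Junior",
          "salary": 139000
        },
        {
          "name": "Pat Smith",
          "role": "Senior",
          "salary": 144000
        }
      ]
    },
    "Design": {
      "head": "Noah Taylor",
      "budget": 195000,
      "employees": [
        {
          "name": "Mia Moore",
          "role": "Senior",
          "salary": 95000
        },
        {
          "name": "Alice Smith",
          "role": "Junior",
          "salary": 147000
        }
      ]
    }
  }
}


Path: departments.HR.employees (count)

Navigate:
  -> departments
  -> HR
  -> employees (array, length 2)

2


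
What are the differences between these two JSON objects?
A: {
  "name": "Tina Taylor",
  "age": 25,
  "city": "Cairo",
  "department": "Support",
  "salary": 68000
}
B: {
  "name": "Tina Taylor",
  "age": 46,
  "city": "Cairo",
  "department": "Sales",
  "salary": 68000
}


Comparing each field (in key order):
  name: same
  age: DIFFERENT
  city: same
  department: DIFFERENT
  salary: same
Differences:
  age: 25 -> 46
  department: Support -> Sales

2 field(s) changed

2 changes: age, department


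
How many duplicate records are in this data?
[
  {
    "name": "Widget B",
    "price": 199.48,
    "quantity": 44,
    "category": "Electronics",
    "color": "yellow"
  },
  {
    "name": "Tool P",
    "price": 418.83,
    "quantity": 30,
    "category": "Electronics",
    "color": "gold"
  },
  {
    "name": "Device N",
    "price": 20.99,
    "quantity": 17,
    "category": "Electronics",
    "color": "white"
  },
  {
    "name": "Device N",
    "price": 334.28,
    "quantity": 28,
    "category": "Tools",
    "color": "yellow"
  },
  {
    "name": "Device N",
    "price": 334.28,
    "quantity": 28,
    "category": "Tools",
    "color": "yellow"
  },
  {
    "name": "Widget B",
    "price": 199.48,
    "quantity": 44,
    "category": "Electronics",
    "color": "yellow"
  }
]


Checking 6 records for duplicates:

  Row 1: Widget B ($199.48, qty 44)
  Row 2: Tool P ($418.83, qty 30)
  Row 3: Device N ($20.99, qty 17)
  Row 4: Device N ($334.28, qty 28)
  Row 5: Device N ($334.28, qty 28) <-- DUPLICATE
  Row 6: Widget B ($199.48, qty 44) <-- DUPLICATE

Duplicates found: 2
Unique records: 4

2 duplicates, 4 unique


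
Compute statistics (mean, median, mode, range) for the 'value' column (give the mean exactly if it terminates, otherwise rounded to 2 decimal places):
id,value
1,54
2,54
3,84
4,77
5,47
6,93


Data: [54, 54, 84, 77, 47, 93]
Count: 6
Sum: 409
Mean: 409/6 ≈ 68.17 (rounded to 2 decimal places)
Sorted: [47, 54, 54, 77, 84, 93]
Median: 65.5
Mode: 54 (2 times)
Range: 93 - 47 = 46
Min: 47, Max: 93

mean≈68.17, median=65.5, mode=54, range=46


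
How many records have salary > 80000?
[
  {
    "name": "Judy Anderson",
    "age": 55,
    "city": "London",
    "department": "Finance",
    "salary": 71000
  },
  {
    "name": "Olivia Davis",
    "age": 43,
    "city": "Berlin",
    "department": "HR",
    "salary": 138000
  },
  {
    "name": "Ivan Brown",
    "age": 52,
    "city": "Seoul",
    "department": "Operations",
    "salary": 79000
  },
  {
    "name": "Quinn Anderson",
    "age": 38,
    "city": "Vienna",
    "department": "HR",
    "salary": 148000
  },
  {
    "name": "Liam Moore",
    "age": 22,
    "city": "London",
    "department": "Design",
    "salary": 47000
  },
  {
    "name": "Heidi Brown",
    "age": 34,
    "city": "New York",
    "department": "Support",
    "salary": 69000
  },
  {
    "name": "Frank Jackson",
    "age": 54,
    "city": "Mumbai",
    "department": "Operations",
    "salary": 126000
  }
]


Data: 7 records
Condition: salary > 80000

Checking each record:
  Judy Anderson: 71000
  Olivia Davis: 138000 MATCH
  Ivan Brown: 79000
  Quinn Anderson: 148000 MATCH
  Liam Moore: 47000
  Heidi Brown: 69000
  Frank Jackson: 126000 MATCH

Count: 3

3


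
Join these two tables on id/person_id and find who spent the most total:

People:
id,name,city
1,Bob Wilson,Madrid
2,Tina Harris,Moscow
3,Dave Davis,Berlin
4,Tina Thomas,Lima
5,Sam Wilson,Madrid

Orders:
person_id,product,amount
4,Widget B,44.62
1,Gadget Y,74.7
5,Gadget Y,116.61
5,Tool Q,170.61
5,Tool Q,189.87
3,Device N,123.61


Join on: people.id = orders.person_id

Joined rows:
  Tina Thomas (Lima) bought Widget B for $44.62
  Bob Wilson (Madrid) bought Gadget Y for $74.7
  Sam Wilson (Madrid) bought Gadget Y for $116.61
  Sam Wilson (Madrid) bought Tool Q for $170.61
  Sam Wilson (Madrid) bought Tool Q for $189.87
  Dave Davis (Berlin) bought Device N for $123.61

Total per person:
  Sam Wilson: $477.09
  Dave Davis: $123.61
  Bob Wilson: $74.70
  Tina Thomas: $44.62

Top spender: Sam Wilson ($477.09)

Sam Wilson ($477.09)


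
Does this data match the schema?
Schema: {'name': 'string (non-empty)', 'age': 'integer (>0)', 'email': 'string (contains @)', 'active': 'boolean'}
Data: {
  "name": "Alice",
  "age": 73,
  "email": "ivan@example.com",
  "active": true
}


Validating each field against schema:
  name: OK (non-empty string)
  age: OK (positive integer)
  email: OK (string with @)
  active: OK (boolean)

Result: VALID

VALID


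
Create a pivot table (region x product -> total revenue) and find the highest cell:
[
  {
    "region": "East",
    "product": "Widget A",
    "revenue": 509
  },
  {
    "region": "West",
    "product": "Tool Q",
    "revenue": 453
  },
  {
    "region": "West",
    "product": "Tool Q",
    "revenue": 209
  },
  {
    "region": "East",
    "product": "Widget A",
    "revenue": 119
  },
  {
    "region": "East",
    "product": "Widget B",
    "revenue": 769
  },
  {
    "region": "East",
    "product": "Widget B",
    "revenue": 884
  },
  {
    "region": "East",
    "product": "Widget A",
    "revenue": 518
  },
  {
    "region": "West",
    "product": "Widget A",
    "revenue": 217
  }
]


Pivot: region (rows) x product (columns) -> total revenue

     Tool Q        Widget A      Widget B    
East             0          1146          1653  
West           662           217             0  

Highest: East / Widget B = $1653

East / Widget B = $1653


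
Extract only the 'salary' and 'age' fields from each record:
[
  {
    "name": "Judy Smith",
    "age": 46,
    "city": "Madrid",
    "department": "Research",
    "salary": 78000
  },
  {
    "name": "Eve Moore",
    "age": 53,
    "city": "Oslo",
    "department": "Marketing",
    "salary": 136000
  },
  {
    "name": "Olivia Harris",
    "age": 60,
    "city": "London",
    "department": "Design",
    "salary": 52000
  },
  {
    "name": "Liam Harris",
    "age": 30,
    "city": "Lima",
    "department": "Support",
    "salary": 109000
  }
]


Original: 4 records with fields: name, age, city, department, salary
Keep: ['salary', 'age']
Drop: ['name', 'city', 'department']
Result: 4 records, 2 fields each

[
  {
    "salary": 78000,
    "age": 46
  },
  {
    "salary": 136000,
    "age": 53
  },
  {
    "salary": 52000,
    "age": 60
  },
  {
    "salary": 109000,
    "age": 30
  }
]


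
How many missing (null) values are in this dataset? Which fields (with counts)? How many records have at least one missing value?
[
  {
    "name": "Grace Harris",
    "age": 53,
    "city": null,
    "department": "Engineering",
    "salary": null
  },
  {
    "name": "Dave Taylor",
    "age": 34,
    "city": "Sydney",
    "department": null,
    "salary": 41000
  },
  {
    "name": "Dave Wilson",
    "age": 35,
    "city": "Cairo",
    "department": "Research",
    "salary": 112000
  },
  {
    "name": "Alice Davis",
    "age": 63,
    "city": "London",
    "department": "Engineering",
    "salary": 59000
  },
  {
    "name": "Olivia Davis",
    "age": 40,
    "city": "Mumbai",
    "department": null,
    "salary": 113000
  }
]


Checking for missing (null) values in 5 records:

  Grace Harris: city, salary
  Dave Taylor: department
  Dave Wilson: complete
  Alice Davis: complete
  Olivia Davis: department

Per field:
  name: 0 missing
  age: 0 missing
  city: 1 missing
  department: 2 missing
  salary: 1 missing

Total missing values: 4
Records with any missing: 3

4 missing values (city: 1, department: 2, salary: 1); 3 incomplete records


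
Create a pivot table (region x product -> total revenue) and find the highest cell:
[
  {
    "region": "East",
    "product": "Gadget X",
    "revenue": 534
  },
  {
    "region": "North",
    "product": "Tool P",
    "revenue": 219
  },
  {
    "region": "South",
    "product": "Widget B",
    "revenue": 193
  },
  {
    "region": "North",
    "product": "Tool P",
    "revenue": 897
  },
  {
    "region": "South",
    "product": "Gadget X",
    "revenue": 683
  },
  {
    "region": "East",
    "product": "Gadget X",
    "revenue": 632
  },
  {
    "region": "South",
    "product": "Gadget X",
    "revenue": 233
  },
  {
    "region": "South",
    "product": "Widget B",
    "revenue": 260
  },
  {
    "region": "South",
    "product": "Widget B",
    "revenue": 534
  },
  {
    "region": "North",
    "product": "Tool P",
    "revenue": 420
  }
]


Pivot: region (rows) x product (columns) -> total revenue

     Gadget X      Tool P        Widget B    
East          1166             0             0  
North            0          1536             0  
South          916             0           987  

Highest: North / Tool P = $1536

North / Tool P = $1536


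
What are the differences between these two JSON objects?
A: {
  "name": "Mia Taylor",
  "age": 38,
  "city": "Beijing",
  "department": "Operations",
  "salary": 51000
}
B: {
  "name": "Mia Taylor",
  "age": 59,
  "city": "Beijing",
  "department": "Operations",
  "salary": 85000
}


Comparing each field (in key order):
  name: same
  age: DIFFERENT
  city: same
  department: same
  salary: DIFFERENT
Differences:
  age: 38 -> 59
  salary: 51000 -> 85000

2 field(s) changed

2 changes: age, salary


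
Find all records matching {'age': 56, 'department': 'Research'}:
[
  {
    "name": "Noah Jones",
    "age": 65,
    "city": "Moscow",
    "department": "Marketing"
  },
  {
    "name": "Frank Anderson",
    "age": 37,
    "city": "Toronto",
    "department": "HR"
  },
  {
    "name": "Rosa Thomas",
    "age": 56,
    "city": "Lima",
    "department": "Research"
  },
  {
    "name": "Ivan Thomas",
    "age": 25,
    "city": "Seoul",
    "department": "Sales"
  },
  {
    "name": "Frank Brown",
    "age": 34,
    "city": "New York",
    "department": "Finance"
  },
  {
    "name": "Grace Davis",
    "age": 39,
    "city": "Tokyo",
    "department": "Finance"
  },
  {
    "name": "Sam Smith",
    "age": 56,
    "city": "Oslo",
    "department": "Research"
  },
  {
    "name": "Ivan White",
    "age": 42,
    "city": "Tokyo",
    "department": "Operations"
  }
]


Search criteria: {'age': 56, 'department': 'Research'}

Checking 8 records:
  Noah Jones: {age: 65, department: Marketing}
  Frank Anderson: {age: 37, department: HR}
  Rosa Thomas: {age: 56, department: Research} <-- MATCH
  Ivan Thomas: {age: 25, department: Sales}
  Frank Brown: {age: 34, department: Finance}
  Grace Davis: {age: 39, department: Finance}
  Sam Smith: {age: 56, department: Research} <-- MATCH
  Ivan White: {age: 42, department: Operations}

Matches: ["Rosa Thomas", "Sam Smith"]

["Rosa Thomas", "Sam Smith"]


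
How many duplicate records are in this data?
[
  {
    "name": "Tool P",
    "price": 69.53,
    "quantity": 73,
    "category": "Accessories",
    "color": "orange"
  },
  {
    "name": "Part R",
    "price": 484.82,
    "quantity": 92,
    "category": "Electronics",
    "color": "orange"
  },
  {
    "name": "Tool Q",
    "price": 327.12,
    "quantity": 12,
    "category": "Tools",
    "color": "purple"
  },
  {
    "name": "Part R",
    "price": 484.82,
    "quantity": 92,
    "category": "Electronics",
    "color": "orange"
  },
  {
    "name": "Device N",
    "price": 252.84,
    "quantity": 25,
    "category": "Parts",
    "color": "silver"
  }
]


Checking 5 records for duplicates:

  Row 1: Tool P ($69.53, qty 73)
  Row 2: Part R ($484.82, qty 92)
  Row 3: Tool Q ($327.12, qty 12)
  Row 4: Part R ($484.82, qty 92) <-- DUPLICATE
  Row 5: Device N ($252.84, qty 25)

Duplicates found: 1
Unique records: 4

1 duplicates, 4 unique


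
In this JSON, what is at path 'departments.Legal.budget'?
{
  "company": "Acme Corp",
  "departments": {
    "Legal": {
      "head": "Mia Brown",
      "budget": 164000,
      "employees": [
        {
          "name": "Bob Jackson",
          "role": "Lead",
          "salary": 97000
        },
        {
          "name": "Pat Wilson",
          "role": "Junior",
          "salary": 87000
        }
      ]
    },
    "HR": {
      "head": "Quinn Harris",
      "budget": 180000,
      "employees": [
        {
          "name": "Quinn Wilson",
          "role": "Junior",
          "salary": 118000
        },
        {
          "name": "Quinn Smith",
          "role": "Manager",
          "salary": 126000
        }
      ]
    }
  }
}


Path: departments.Legal.budget

Navigate:
  -> departments
  -> Legal
  -> budget = 164000

164000


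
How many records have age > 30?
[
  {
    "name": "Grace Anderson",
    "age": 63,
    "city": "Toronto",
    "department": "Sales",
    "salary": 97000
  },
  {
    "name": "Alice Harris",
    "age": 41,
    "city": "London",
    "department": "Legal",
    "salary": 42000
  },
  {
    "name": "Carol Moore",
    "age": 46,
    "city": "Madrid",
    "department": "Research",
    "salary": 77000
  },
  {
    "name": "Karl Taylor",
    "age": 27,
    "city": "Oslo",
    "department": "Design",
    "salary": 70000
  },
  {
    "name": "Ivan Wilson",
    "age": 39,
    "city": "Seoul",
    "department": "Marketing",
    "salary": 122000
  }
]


Data: 5 records
Condition: age > 30

Checking each record:
  Grace Anderson: 63 MATCH
  Alice Harris: 41 MATCH
  Carol Moore: 46 MATCH
  Karl Taylor: 27
  Ivan Wilson: 39 MATCH

Count: 4

4


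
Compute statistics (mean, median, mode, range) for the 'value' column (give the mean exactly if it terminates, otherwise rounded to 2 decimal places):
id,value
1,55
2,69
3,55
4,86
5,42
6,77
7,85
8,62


Data: [55, 69, 55, 86, 42, 77, 85, 62]
Count: 8
Sum: 531
Mean: 531/8 = 66.375
Sorted: [42, 55, 55, 62, 69, 77, 85, 86]
Median: 65.5
Mode: 55 (2 times)
Range: 86 - 42 = 44
Min: 42, Max: 86

mean=66.375, median=65.5, mode=55, range=44


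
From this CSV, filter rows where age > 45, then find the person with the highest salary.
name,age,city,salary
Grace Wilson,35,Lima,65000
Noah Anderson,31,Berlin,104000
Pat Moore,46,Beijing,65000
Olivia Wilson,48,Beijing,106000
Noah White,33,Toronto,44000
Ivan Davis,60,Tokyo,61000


Filter: age > 45
Sort by: salary (descending)

Filtered records (3):
  Olivia Wilson, age 48, salary $106000
  Pat Moore, age 46, salary $65000
  Ivan Davis, age 60, salary $61000

Highest salary: Olivia Wilson ($106000)

Olivia Wilson


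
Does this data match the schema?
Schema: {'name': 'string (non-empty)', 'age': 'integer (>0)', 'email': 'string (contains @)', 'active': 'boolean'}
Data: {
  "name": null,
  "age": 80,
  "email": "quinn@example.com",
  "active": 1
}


Validating each field against schema:
  name: FAIL (null is not a string)
  age: OK (positive integer)
  email: OK (string with @)
  active: FAIL (1 is not a boolean)

Result: INVALID (2 errors: name, active)

INVALID (2 errors: name, active)


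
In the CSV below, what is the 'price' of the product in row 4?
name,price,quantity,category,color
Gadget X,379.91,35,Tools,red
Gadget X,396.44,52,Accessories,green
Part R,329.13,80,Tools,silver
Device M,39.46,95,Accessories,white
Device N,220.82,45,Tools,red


Query: Row 4 ('Device M'), column 'price'
Value: 39.46

39.46


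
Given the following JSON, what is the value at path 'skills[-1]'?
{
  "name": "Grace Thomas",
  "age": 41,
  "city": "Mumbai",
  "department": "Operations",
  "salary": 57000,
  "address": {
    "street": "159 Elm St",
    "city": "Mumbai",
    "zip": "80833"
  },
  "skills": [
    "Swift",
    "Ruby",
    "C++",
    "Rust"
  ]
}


Query: skills[-1]
Path: skills -> last element
Value: Rust

Rust


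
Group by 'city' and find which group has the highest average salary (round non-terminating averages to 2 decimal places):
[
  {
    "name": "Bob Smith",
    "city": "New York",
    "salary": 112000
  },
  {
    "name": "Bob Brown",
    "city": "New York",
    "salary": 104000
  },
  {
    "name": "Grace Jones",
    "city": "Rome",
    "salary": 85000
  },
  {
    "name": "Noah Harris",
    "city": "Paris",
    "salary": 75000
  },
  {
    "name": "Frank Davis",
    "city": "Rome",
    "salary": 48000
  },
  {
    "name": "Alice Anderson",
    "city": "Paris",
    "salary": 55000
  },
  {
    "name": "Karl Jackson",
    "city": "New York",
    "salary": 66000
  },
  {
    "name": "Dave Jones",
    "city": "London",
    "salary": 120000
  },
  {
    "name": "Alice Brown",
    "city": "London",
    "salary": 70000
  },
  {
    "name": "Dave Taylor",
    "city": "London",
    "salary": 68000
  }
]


Group by: city

Groups:
  London: 3 people, avg salary = 258000/3 = $86000
  New York: 3 people, avg salary = 282000/3 = $94000
  Paris: 2 people, avg salary = 130000/2 = $65000
  Rome: 2 people, avg salary = 133000/2 = $66500

Highest average salary: New York ($94000)

New York ($94000)


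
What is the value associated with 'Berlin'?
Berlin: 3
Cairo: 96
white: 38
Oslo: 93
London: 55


Looking up key 'Berlin'
Value: 3

3


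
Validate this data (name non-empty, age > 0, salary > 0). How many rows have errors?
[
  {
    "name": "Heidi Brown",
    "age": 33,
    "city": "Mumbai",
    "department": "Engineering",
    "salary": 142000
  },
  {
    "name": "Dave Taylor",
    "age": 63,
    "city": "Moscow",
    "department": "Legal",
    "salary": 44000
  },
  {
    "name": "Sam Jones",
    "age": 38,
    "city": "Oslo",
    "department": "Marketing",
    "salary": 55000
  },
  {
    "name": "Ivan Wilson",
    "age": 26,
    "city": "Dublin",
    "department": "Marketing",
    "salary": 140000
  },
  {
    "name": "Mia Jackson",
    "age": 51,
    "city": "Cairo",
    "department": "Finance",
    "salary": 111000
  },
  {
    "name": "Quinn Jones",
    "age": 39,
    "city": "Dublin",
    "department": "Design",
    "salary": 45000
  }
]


Validating 6 records:
Rules: name non-empty, age > 0, salary > 0

  Row 1 (Heidi Brown): OK
  Row 2 (Dave Taylor): OK
  Row 3 (Sam Jones): OK
  Row 4 (Ivan Wilson): OK
  Row 5 (Mia Jackson): OK
  Row 6 (Quinn Jones): OK

Total errors: 0

0 errors


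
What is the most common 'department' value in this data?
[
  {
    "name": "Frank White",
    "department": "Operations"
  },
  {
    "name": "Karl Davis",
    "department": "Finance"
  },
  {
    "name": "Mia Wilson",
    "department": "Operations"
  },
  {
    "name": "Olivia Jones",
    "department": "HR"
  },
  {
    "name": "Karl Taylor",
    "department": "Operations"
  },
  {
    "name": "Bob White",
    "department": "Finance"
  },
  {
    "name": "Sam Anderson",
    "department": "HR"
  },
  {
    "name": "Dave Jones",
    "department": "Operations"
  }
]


Counting 'department' values across 8 records:

  Operations: 4 ####
  Finance: 2 ##
  HR: 2 ##

Most common: Operations (4 times)

Operations (4 times)


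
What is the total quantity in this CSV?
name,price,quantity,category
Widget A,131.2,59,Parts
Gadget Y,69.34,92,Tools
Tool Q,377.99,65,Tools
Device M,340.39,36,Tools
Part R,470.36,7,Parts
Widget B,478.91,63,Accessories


Computing total quantity:
Values: [59, 92, 65, 36, 7, 63]
Sum = 322

322


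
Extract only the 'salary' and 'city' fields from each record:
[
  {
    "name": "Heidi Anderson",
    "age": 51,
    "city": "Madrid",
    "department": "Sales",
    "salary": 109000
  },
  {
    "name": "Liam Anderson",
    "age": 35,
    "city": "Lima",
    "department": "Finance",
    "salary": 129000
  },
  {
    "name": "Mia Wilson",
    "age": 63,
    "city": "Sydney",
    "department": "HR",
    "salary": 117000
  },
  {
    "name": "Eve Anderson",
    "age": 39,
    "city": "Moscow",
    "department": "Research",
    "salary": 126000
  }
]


Original: 4 records with fields: name, age, city, department, salary
Keep: ['salary', 'city']
Drop: ['name', 'age', 'department']
Result: 4 records, 2 fields each

[
  {
    "salary": 109000,
    "city": "Madrid"
  },
  {
    "salary": 129000,
    "city": "Lima"
  },
  {
    "salary": 117000,
    "city": "Sydney"
  },
  {
    "salary": 126000,
    "city": "Moscow"
  }
]


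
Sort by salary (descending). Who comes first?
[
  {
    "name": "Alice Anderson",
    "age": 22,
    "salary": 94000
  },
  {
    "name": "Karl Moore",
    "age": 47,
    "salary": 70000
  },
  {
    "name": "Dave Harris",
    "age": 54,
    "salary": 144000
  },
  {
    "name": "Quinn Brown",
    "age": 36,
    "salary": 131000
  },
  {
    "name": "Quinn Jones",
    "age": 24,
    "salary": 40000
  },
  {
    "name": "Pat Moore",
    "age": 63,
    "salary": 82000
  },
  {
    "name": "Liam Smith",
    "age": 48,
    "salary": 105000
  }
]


Sort by: salary (descending)

Sorted order:
  1. Dave Harris (salary = 144000)
  2. Quinn Brown (salary = 131000)
  3. Liam Smith (salary = 105000)
  4. Alice Anderson (salary = 94000)
  5. Pat Moore (salary = 82000)
  6. Karl Moore (salary = 70000)
  7. Quinn Jones (salary = 40000)

First: Dave Harris

Dave Harris


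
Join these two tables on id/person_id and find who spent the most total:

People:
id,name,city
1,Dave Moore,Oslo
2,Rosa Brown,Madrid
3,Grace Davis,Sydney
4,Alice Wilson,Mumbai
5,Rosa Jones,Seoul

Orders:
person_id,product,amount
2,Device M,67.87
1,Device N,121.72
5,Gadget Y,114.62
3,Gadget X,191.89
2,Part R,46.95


Join on: people.id = orders.person_id

Joined rows:
  Rosa Brown (Madrid) bought Device M for $67.87
  Dave Moore (Oslo) bought Device N for $121.72
  Rosa Jones (Seoul) bought Gadget Y for $114.62
  Grace Davis (Sydney) bought Gadget X for $191.89
  Rosa Brown (Madrid) bought Part R for $46.95

Total per person:
  Grace Davis: $191.89
  Dave Moore: $121.72
  Rosa Brown: $114.82
  Rosa Jones: $114.62

Top spender: Grace Davis ($191.89)

Grace Davis ($191.89)


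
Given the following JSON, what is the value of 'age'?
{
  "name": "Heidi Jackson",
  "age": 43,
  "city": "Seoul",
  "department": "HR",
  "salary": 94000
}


Looking up field 'age'
Value: 43

43


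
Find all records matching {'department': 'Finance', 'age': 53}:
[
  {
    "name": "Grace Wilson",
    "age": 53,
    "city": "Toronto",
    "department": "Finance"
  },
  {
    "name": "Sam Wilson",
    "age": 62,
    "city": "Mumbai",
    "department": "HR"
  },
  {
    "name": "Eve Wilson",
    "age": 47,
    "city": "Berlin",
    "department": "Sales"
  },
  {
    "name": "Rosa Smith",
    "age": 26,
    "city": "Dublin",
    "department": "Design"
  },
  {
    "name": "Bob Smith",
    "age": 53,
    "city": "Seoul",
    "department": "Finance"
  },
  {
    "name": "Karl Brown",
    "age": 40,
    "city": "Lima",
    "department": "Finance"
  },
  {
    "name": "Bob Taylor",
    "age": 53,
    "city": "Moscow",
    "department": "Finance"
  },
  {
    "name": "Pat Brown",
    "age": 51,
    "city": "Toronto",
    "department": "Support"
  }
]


Search criteria: {'department': 'Finance', 'age': 53}

Checking 8 records:
  Grace Wilson: {department: Finance, age: 53} <-- MATCH
  Sam Wilson: {department: HR, age: 62}
  Eve Wilson: {department: Sales, age: 47}
  Rosa Smith: {department: Design, age: 26}
  Bob Smith: {department: Finance, age: 53} <-- MATCH
  Karl Brown: {department: Finance, age: 40}
  Bob Taylor: {department: Finance, age: 53} <-- MATCH
  Pat Brown: {department: Support, age: 51}

Matches: ["Grace Wilson", "Bob Smith", "Bob Taylor"]

["Grace Wilson", "Bob Smith", "Bob Taylor"]


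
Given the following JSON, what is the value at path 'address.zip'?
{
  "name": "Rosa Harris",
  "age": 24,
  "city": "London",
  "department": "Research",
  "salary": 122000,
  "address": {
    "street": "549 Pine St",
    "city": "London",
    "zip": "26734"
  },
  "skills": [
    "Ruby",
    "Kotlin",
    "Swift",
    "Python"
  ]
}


Query: address.zip
Path: address -> zip
Value: 26734

26734


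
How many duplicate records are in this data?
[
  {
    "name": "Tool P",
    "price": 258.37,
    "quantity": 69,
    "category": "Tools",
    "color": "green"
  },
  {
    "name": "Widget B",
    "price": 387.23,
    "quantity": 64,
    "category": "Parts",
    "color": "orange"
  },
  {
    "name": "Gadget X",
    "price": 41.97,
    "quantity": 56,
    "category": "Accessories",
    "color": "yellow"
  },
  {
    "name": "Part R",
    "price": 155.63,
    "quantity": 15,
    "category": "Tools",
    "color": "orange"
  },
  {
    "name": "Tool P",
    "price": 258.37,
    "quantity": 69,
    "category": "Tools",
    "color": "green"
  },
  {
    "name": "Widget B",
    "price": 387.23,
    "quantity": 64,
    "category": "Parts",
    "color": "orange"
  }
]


Checking 6 records for duplicates:

  Row 1: Tool P ($258.37, qty 69)
  Row 2: Widget B ($387.23, qty 64)
  Row 3: Gadget X ($41.97, qty 56)
  Row 4: Part R ($155.63, qty 15)
  Row 5: Tool P ($258.37, qty 69) <-- DUPLICATE
  Row 6: Widget B ($387.23, qty 64) <-- DUPLICATE

Duplicates found: 2
Unique records: 4

2 duplicates, 4 unique
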